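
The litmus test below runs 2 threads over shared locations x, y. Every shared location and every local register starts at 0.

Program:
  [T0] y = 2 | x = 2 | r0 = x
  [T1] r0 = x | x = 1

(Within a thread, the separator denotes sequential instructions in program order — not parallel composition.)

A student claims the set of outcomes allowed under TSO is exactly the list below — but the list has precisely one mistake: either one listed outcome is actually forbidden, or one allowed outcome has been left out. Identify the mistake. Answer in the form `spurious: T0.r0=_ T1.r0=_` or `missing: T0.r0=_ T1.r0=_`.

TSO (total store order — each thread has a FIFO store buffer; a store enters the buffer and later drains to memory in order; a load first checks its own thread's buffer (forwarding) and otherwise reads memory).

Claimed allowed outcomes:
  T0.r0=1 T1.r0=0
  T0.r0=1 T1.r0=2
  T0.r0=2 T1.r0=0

missing: T0.r0=2 T1.r0=2

outcome vector order: (T0.r0,T1.r0)
under TSO → 10, 12, 20, 22
TSO∖claimed = {22}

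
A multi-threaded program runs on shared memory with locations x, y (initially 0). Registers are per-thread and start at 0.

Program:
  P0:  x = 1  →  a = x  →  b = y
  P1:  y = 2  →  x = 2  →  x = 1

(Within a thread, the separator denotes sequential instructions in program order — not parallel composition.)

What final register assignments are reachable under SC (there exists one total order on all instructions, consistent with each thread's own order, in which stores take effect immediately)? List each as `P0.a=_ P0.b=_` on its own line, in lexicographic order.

P0.a=1 P0.b=0
P0.a=1 P0.b=2
P0.a=2 P0.b=2

outcome vector order: (P0.a,P0.b)
|SC outcomes| = 3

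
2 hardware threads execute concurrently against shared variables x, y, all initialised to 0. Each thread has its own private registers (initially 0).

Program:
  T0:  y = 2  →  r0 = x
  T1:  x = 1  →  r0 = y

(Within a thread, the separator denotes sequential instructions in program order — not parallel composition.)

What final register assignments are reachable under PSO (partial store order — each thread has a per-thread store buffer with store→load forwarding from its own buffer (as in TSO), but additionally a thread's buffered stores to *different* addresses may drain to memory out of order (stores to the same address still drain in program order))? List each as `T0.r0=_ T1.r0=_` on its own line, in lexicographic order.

outcome vector order: (T0.r0,T1.r0)
|PSO outcomes| = 4

T0.r0=0 T1.r0=0
T0.r0=0 T1.r0=2
T0.r0=1 T1.r0=0
T0.r0=1 T1.r0=2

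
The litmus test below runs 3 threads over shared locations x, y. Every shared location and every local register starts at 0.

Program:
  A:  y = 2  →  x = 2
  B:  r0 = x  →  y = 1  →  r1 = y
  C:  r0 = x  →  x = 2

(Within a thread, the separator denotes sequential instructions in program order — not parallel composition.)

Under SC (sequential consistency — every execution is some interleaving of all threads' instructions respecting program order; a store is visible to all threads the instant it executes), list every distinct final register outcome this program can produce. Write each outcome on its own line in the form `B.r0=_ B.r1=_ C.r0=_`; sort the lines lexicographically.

outcome vector order: (B.r0,B.r1,C.r0)
|SC outcomes| = 7

B.r0=0 B.r1=1 C.r0=0
B.r0=0 B.r1=1 C.r0=2
B.r0=0 B.r1=2 C.r0=0
B.r0=0 B.r1=2 C.r0=2
B.r0=2 B.r1=1 C.r0=0
B.r0=2 B.r1=1 C.r0=2
B.r0=2 B.r1=2 C.r0=0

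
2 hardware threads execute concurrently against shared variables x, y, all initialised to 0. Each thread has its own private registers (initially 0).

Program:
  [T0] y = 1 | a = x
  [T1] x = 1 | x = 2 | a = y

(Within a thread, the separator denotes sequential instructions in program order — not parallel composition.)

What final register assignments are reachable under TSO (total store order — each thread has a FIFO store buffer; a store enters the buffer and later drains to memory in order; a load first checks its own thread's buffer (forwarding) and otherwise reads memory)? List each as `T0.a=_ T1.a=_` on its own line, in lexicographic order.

T0.a=0 T1.a=0
T0.a=0 T1.a=1
T0.a=1 T1.a=0
T0.a=1 T1.a=1
T0.a=2 T1.a=0
T0.a=2 T1.a=1

outcome vector order: (T0.a,T1.a)
|TSO outcomes| = 6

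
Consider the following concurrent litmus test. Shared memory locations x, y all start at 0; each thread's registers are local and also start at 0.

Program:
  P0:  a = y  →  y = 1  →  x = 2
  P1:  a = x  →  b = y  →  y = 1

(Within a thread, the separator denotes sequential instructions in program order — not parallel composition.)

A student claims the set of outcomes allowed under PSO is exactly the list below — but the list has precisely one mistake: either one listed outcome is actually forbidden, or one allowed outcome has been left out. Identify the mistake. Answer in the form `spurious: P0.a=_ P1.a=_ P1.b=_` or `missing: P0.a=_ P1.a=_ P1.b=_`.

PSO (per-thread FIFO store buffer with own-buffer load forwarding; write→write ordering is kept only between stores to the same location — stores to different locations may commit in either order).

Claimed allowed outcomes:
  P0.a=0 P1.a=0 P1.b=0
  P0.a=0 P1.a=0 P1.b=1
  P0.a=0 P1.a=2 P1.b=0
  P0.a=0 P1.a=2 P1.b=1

missing: P0.a=1 P1.a=0 P1.b=0

outcome vector order: (P0.a,P1.a,P1.b)
PSO: 5 outcomes — {(0,0,0), (0,0,1), (0,2,0), (0,2,1), (1,0,0)}
PSO∖claimed = {(1,0,0)}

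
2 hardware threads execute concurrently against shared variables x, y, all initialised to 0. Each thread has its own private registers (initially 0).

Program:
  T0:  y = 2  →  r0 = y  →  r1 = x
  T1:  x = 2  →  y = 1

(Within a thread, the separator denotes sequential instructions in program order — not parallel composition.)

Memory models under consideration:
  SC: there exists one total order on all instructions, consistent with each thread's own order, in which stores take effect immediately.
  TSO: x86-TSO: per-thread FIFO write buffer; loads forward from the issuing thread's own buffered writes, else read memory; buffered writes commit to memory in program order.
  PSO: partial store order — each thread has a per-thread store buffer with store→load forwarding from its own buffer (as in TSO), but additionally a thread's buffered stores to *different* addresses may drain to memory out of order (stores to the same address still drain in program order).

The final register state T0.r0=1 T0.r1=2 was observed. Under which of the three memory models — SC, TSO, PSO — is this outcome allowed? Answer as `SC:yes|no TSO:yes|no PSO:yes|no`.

SC:yes TSO:yes PSO:yes

outcome vector order: (T0.r0,T0.r1)
SC: 3 outcomes — {12, 20, 22}
TSO: 3 outcomes — {12, 20, 22}
PSO: 4 outcomes — {10, 12, 20, 22}
target 12 ∈ {SC,TSO,PSO}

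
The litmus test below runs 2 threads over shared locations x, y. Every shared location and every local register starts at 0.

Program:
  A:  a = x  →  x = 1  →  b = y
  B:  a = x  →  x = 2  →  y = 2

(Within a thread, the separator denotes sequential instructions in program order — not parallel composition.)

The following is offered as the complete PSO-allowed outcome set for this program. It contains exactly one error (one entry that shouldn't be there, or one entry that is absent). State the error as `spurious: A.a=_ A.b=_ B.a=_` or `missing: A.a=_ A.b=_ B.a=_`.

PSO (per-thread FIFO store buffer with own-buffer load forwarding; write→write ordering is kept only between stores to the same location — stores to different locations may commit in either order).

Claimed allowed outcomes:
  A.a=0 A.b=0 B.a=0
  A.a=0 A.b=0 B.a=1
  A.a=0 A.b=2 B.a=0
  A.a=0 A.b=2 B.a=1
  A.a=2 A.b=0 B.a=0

outcome vector order: (A.a,A.b,B.a)
[PSO] allowed = {<0 0 0>, <0 0 1>, <0 2 0>, <0 2 1>, <2 0 0>, <2 2 0>}
PSO∖claimed = {<2 2 0>}

missing: A.a=2 A.b=2 B.a=0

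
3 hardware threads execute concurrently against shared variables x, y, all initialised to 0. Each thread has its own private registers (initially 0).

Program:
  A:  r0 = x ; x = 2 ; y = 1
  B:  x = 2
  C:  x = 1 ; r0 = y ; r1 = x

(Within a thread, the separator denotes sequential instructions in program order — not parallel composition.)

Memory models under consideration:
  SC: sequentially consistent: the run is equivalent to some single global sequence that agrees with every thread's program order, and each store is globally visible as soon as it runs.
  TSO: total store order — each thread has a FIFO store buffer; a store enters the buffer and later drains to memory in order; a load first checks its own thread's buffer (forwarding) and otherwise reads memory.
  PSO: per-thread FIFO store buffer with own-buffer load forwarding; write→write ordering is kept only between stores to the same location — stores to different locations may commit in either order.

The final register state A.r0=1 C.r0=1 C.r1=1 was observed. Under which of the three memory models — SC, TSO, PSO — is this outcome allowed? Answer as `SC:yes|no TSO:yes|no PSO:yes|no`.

SC:no TSO:no PSO:yes

outcome vector order: (A.r0,C.r0,C.r1)
SC: 11 outcomes — {<0 0 1>; <0 0 2>; <0 1 1>; <0 1 2>; <1 0 1>; <1 0 2>; <1 1 2>; <2 0 1>; <2 0 2>; <2 1 1>; <2 1 2>}
TSO: 11 outcomes — {<0 0 1>; <0 0 2>; <0 1 1>; <0 1 2>; <1 0 1>; <1 0 2>; <1 1 2>; <2 0 1>; <2 0 2>; <2 1 1>; <2 1 2>}
PSO: 12 outcomes — {<0 0 1>; <0 0 2>; <0 1 1>; <0 1 2>; <1 0 1>; <1 0 2>; <1 1 1>; <1 1 2>; <2 0 1>; <2 0 2>; <2 1 1>; <2 1 2>}
target <1 1 1> ∈ {PSO}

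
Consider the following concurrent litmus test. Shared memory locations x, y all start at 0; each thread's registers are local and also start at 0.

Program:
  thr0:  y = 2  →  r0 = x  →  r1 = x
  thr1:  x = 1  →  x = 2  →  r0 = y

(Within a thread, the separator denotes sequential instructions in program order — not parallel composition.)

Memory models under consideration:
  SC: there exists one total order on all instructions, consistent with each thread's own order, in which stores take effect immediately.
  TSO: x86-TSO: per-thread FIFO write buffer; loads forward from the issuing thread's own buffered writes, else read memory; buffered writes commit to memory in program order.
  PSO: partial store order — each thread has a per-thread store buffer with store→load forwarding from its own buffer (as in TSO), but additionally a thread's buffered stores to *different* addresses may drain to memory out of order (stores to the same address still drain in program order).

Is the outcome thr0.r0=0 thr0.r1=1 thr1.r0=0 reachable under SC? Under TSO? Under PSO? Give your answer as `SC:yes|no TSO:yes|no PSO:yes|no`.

outcome vector order: (thr0.r0,thr0.r1,thr1.r0)
[SC] allowed = {<0 0 2> <0 1 2> <0 2 2> <1 1 2> <1 2 2> <2 2 0> <2 2 2>}
[TSO] allowed = {<0 0 0> <0 0 2> <0 1 0> <0 1 2> <0 2 0> <0 2 2> <1 1 0> <1 1 2> <1 2 0> <1 2 2> <2 2 0> <2 2 2>}
[PSO] allowed = {<0 0 0> <0 0 2> <0 1 0> <0 1 2> <0 2 0> <0 2 2> <1 1 0> <1 1 2> <1 2 0> <1 2 2> <2 2 0> <2 2 2>}
target <0 1 0> ∈ {TSO,PSO}

SC:no TSO:yes PSO:yes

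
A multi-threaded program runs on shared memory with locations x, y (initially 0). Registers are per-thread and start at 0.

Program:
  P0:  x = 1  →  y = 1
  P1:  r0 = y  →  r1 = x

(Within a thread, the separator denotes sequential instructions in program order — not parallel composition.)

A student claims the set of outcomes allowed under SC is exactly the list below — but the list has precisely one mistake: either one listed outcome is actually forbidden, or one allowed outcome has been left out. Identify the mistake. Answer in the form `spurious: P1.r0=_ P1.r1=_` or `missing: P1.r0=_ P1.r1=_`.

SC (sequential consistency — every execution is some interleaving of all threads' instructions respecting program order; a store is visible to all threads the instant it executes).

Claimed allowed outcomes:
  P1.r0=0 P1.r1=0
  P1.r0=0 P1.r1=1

outcome vector order: (P1.r0,P1.r1)
[SC] allowed = {00; 01; 11}
SC∖claimed = {11}

missing: P1.r0=1 P1.r1=1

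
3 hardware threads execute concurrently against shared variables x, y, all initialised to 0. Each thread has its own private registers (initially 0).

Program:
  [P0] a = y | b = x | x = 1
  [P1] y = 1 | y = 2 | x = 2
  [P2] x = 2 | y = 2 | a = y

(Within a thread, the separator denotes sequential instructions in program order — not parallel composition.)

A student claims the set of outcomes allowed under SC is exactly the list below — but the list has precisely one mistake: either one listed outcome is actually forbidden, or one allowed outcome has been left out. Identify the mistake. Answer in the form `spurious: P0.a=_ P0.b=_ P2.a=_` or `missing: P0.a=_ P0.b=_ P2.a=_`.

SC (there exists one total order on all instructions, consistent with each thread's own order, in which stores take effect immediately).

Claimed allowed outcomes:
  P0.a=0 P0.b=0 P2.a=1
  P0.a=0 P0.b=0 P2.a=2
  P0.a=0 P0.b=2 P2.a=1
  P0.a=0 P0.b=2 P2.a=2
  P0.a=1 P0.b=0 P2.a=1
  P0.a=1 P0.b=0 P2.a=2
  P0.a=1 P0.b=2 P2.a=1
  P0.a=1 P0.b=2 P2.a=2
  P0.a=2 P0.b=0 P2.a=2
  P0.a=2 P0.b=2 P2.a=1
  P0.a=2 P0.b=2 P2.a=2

spurious: P0.a=1 P0.b=0 P2.a=1

outcome vector order: (P0.a,P0.b,P2.a)
under SC → <0 0 1>, <0 0 2>, <0 2 1>, <0 2 2>, <1 0 2>, <1 2 1>, <1 2 2>, <2 0 2>, <2 2 1>, <2 2 2>
claimed∖SC = {<1 0 1>}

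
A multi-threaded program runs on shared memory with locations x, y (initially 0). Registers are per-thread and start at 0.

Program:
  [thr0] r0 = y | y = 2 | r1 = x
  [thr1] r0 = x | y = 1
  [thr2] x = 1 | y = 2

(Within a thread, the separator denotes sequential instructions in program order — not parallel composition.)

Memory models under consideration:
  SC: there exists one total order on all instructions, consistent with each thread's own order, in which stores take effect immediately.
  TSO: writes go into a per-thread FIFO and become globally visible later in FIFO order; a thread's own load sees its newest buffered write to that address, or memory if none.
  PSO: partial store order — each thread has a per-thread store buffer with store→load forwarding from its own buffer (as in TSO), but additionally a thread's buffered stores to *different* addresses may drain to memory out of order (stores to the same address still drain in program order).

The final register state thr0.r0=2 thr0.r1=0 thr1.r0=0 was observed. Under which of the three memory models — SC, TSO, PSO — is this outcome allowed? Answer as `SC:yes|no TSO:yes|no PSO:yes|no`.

outcome vector order: (thr0.r0,thr0.r1,thr1.r0)
[SC] allowed = {<0 0 0> <0 0 1> <0 1 0> <0 1 1> <1 0 0> <1 1 0> <1 1 1> <2 1 0> <2 1 1>}
[TSO] allowed = {<0 0 0> <0 0 1> <0 1 0> <0 1 1> <1 0 0> <1 1 0> <1 1 1> <2 1 0> <2 1 1>}
[PSO] allowed = {<0 0 0> <0 0 1> <0 1 0> <0 1 1> <1 0 0> <1 1 0> <1 1 1> <2 0 0> <2 0 1> <2 1 0> <2 1 1>}
target <2 0 0> ∈ {PSO}

SC:no TSO:no PSO:yes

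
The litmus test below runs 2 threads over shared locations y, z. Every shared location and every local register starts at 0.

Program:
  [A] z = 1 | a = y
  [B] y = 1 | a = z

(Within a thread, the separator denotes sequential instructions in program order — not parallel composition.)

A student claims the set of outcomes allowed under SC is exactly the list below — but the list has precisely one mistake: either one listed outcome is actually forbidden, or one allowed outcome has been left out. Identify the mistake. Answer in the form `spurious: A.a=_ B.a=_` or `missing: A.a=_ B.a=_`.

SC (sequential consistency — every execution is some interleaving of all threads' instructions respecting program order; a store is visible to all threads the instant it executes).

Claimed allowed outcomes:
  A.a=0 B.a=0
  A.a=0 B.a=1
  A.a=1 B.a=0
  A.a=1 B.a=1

spurious: A.a=0 B.a=0

outcome vector order: (A.a,B.a)
SC: 3 outcomes — {0/1, 1/0, 1/1}
claimed∖SC = {0/0}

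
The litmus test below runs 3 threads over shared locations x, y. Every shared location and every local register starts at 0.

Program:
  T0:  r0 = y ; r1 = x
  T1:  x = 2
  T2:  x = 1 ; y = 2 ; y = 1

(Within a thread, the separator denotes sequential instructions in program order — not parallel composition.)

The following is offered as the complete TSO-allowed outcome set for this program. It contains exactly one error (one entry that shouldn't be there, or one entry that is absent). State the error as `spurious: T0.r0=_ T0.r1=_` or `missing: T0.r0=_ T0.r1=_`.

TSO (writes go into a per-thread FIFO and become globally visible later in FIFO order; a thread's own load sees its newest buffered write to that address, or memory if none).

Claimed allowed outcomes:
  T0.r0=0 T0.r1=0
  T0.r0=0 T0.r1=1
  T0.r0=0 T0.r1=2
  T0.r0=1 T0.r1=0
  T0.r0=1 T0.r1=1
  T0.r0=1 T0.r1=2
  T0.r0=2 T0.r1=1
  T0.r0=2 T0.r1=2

spurious: T0.r0=1 T0.r1=0

outcome vector order: (T0.r0,T0.r1)
TSO (7): 00; 01; 02; 11; 12; 21; 22
claimed∖TSO = {10}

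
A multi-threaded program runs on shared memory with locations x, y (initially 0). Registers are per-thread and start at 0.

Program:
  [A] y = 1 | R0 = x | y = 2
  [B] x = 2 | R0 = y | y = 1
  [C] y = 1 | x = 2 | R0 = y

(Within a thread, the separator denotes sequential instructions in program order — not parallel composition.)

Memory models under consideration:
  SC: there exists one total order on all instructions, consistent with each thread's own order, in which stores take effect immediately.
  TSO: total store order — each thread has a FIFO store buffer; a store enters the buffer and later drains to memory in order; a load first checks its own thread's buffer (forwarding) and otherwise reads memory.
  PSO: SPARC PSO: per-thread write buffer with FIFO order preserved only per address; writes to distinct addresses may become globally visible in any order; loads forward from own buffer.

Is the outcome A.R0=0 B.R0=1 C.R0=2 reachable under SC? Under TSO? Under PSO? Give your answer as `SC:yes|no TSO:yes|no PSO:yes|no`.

outcome vector order: (A.R0,B.R0,C.R0)
SC (10): 0/1/1 0/1/2 0/2/1 0/2/2 2/0/1 2/0/2 2/1/1 2/1/2 2/2/1 2/2/2
TSO (12): 0/0/1 0/0/2 0/1/1 0/1/2 0/2/1 0/2/2 2/0/1 2/0/2 2/1/1 2/1/2 2/2/1 2/2/2
PSO (12): 0/0/1 0/0/2 0/1/1 0/1/2 0/2/1 0/2/2 2/0/1 2/0/2 2/1/1 2/1/2 2/2/1 2/2/2
target 0/1/2 ∈ {SC,TSO,PSO}

SC:yes TSO:yes PSO:yes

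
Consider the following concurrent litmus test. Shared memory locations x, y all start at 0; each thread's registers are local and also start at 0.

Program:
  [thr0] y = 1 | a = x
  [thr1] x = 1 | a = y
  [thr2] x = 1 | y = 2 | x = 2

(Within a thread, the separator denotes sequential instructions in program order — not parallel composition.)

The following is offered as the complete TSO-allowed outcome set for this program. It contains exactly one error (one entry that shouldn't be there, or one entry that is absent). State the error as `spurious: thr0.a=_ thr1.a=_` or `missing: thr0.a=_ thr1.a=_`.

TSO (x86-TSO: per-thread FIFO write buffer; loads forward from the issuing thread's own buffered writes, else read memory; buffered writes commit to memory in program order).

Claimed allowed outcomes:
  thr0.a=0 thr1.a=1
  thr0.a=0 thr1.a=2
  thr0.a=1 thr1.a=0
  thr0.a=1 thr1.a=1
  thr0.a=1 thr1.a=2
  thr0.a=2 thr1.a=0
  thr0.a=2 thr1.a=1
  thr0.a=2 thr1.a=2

missing: thr0.a=0 thr1.a=0

outcome vector order: (thr0.a,thr1.a)
TSO (9): 0/0; 0/1; 0/2; 1/0; 1/1; 1/2; 2/0; 2/1; 2/2
TSO∖claimed = {0/0}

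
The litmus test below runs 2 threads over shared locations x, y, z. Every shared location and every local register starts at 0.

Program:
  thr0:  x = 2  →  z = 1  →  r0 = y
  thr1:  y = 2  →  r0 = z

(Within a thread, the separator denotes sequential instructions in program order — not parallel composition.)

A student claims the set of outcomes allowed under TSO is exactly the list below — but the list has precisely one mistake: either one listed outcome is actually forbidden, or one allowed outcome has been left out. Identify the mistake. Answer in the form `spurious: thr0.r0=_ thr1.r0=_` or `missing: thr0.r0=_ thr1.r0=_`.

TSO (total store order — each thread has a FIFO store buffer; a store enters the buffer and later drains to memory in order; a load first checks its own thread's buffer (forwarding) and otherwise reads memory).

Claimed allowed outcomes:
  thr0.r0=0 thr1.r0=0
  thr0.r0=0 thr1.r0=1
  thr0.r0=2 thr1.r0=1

outcome vector order: (thr0.r0,thr1.r0)
TSO (4): <0 0>, <0 1>, <2 0>, <2 1>
TSO∖claimed = {<2 0>}

missing: thr0.r0=2 thr1.r0=0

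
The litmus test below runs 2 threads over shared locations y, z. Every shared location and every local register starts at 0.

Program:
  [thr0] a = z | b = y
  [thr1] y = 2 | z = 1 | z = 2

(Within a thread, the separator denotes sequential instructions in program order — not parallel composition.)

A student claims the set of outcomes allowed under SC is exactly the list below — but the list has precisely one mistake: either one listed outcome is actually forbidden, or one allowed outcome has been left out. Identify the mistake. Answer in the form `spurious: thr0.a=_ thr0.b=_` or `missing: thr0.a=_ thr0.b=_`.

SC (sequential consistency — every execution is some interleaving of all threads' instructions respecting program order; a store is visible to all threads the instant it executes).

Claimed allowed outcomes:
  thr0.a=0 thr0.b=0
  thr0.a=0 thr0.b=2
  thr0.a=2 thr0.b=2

missing: thr0.a=1 thr0.b=2

outcome vector order: (thr0.a,thr0.b)
[SC] allowed = {0/0 0/2 1/2 2/2}
SC∖claimed = {1/2}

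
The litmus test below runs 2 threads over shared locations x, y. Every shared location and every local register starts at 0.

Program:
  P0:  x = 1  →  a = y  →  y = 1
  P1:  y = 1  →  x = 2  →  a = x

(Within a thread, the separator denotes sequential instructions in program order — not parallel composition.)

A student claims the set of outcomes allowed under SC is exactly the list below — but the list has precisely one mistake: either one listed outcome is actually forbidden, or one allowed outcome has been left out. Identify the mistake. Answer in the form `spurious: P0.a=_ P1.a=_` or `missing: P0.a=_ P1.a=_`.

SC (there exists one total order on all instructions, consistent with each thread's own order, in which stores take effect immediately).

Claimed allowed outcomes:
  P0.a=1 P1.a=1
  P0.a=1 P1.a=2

outcome vector order: (P0.a,P1.a)
under SC → <0 2>, <1 1>, <1 2>
SC∖claimed = {<0 2>}

missing: P0.a=0 P1.a=2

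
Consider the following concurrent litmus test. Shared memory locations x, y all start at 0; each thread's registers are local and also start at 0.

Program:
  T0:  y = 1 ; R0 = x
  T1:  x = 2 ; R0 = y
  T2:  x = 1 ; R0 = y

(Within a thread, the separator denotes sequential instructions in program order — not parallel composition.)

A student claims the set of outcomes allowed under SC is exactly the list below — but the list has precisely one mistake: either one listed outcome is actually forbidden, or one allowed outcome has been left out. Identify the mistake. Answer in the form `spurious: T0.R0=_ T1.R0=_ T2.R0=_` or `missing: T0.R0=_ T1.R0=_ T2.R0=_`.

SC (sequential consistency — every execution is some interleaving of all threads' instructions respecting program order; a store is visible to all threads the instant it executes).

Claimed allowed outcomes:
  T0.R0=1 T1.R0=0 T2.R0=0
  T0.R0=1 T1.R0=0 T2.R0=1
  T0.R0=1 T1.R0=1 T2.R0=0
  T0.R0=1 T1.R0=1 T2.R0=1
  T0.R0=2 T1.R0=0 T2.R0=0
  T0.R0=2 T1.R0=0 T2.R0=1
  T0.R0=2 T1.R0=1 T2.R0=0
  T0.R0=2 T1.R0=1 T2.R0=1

outcome vector order: (T0.R0,T1.R0,T2.R0)
SC (9): <0 1 1> <1 0 0> <1 0 1> <1 1 0> <1 1 1> <2 0 0> <2 0 1> <2 1 0> <2 1 1>
SC∖claimed = {<0 1 1>}

missing: T0.R0=0 T1.R0=1 T2.R0=1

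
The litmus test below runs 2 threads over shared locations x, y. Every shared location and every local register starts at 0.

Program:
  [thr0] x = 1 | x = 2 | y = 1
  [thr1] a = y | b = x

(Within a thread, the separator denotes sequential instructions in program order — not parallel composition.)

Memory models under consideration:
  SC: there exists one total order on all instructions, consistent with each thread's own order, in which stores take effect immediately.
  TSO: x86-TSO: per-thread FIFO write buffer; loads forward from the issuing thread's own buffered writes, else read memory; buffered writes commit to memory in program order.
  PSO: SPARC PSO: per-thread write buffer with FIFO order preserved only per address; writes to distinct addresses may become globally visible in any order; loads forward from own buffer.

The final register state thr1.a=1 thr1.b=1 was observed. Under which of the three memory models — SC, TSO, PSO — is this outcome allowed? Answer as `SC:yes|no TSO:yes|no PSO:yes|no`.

outcome vector order: (thr1.a,thr1.b)
SC (4): (0,0); (0,1); (0,2); (1,2)
TSO (4): (0,0); (0,1); (0,2); (1,2)
PSO (6): (0,0); (0,1); (0,2); (1,0); (1,1); (1,2)
target (1,1) ∈ {PSO}

SC:no TSO:no PSO:yes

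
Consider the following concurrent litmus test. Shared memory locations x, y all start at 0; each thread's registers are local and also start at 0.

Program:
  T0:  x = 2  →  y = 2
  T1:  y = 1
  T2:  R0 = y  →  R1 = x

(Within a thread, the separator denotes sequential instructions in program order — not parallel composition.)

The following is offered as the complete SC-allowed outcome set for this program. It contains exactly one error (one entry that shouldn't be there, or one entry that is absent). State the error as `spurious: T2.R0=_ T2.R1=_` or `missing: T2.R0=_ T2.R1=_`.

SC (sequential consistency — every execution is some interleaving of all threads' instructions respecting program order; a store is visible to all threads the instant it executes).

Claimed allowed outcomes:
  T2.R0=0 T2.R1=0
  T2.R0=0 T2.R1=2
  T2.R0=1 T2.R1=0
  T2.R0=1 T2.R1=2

missing: T2.R0=2 T2.R1=2

outcome vector order: (T2.R0,T2.R1)
under SC → 0/0; 0/2; 1/0; 1/2; 2/2
SC∖claimed = {2/2}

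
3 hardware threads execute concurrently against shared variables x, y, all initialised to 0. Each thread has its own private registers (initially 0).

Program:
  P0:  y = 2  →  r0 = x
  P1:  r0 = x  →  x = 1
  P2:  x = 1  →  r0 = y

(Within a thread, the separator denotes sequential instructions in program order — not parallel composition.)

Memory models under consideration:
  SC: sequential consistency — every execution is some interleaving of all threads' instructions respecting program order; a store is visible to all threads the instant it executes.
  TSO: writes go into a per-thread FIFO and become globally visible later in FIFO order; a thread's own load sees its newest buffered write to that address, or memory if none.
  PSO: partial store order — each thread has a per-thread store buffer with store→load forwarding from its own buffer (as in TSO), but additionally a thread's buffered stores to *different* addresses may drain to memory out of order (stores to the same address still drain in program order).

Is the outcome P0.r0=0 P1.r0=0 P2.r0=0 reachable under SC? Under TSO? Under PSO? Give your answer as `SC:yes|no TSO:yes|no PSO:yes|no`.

SC:no TSO:yes PSO:yes

outcome vector order: (P0.r0,P1.r0,P2.r0)
SC (6): 0/0/2; 0/1/2; 1/0/0; 1/0/2; 1/1/0; 1/1/2
TSO (8): 0/0/0; 0/0/2; 0/1/0; 0/1/2; 1/0/0; 1/0/2; 1/1/0; 1/1/2
PSO (8): 0/0/0; 0/0/2; 0/1/0; 0/1/2; 1/0/0; 1/0/2; 1/1/0; 1/1/2
target 0/0/0 ∈ {TSO,PSO}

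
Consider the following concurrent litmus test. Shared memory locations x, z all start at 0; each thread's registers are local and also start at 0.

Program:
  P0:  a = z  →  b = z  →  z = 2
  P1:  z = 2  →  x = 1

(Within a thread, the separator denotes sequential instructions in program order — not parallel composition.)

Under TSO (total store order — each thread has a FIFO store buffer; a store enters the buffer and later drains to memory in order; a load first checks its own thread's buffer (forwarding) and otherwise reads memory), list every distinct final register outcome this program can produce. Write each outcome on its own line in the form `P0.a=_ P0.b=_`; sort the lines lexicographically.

P0.a=0 P0.b=0
P0.a=0 P0.b=2
P0.a=2 P0.b=2

outcome vector order: (P0.a,P0.b)
|TSO outcomes| = 3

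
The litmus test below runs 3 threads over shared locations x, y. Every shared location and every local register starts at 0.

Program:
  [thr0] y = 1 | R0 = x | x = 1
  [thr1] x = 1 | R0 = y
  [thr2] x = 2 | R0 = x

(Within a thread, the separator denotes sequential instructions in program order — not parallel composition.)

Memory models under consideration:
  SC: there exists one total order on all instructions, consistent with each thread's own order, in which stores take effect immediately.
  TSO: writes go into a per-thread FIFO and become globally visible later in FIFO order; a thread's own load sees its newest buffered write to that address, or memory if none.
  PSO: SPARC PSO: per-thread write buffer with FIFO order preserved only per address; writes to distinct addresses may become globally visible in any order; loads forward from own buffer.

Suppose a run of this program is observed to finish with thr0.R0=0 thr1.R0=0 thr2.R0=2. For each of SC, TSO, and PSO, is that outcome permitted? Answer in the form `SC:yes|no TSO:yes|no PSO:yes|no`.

SC:no TSO:yes PSO:yes

outcome vector order: (thr0.R0,thr1.R0,thr2.R0)
SC (10): <0 1 1> <0 1 2> <1 0 1> <1 0 2> <1 1 1> <1 1 2> <2 0 1> <2 0 2> <2 1 1> <2 1 2>
TSO (12): <0 0 1> <0 0 2> <0 1 1> <0 1 2> <1 0 1> <1 0 2> <1 1 1> <1 1 2> <2 0 1> <2 0 2> <2 1 1> <2 1 2>
PSO (12): <0 0 1> <0 0 2> <0 1 1> <0 1 2> <1 0 1> <1 0 2> <1 1 1> <1 1 2> <2 0 1> <2 0 2> <2 1 1> <2 1 2>
target <0 0 2> ∈ {TSO,PSO}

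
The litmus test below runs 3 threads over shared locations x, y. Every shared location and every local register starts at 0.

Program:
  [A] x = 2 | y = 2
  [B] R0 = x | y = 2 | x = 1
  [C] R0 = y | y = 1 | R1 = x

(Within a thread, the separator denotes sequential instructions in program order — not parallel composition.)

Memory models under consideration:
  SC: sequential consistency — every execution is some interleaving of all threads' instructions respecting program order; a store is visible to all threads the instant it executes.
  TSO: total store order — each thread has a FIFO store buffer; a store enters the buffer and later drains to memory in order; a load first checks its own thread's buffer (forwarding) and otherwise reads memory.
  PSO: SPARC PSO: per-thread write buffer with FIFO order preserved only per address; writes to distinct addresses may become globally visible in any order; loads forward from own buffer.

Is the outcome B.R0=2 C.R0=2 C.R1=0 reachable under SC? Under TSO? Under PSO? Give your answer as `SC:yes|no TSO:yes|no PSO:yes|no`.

outcome vector order: (B.R0,C.R0,C.R1)
under SC → <0 0 0>, <0 0 1>, <0 0 2>, <0 2 0>, <0 2 1>, <0 2 2>, <2 0 0>, <2 0 1>, <2 0 2>, <2 2 1>, <2 2 2>
under TSO → <0 0 0>, <0 0 1>, <0 0 2>, <0 2 0>, <0 2 1>, <0 2 2>, <2 0 0>, <2 0 1>, <2 0 2>, <2 2 1>, <2 2 2>
under PSO → <0 0 0>, <0 0 1>, <0 0 2>, <0 2 0>, <0 2 1>, <0 2 2>, <2 0 0>, <2 0 1>, <2 0 2>, <2 2 0>, <2 2 1>, <2 2 2>
target <2 2 0> ∈ {PSO}

SC:no TSO:no PSO:yes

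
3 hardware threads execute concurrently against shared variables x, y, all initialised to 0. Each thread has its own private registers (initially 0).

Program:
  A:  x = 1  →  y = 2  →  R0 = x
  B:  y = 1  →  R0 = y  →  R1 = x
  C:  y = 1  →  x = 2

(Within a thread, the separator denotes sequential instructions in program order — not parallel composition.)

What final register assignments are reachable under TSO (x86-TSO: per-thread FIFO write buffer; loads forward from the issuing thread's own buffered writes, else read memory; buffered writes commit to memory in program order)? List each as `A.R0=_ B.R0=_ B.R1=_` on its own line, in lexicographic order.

A.R0=1 B.R0=1 B.R1=0
A.R0=1 B.R0=1 B.R1=1
A.R0=1 B.R0=1 B.R1=2
A.R0=1 B.R0=2 B.R1=1
A.R0=1 B.R0=2 B.R1=2
A.R0=2 B.R0=1 B.R1=0
A.R0=2 B.R0=1 B.R1=1
A.R0=2 B.R0=1 B.R1=2
A.R0=2 B.R0=2 B.R1=1
A.R0=2 B.R0=2 B.R1=2

outcome vector order: (A.R0,B.R0,B.R1)
|TSO outcomes| = 10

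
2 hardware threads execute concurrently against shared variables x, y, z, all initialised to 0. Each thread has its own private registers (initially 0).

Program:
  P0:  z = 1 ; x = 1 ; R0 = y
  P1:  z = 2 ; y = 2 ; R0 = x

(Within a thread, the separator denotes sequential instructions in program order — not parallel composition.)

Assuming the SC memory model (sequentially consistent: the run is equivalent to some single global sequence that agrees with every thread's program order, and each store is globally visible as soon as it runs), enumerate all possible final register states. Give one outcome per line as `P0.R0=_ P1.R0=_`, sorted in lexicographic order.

outcome vector order: (P0.R0,P1.R0)
|SC outcomes| = 3

P0.R0=0 P1.R0=1
P0.R0=2 P1.R0=0
P0.R0=2 P1.R0=1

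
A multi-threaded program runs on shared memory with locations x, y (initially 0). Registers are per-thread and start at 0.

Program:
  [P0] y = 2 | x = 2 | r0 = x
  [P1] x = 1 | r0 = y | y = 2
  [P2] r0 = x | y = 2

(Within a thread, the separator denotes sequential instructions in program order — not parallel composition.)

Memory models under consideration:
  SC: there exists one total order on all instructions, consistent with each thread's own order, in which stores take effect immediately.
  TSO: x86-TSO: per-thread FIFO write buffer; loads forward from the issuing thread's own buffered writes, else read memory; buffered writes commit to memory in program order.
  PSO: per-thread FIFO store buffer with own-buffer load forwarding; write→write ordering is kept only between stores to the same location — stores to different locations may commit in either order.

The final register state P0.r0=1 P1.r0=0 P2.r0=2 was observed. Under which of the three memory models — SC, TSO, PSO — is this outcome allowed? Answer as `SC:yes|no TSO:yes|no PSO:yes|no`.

outcome vector order: (P0.r0,P1.r0,P2.r0)
[SC] allowed = {120; 121; 122; 200; 201; 202; 220; 221; 222}
[TSO] allowed = {100; 101; 102; 120; 121; 122; 200; 201; 202; 220; 221; 222}
[PSO] allowed = {100; 101; 102; 120; 121; 122; 200; 201; 202; 220; 221; 222}
target 102 ∈ {TSO,PSO}

SC:no TSO:yes PSO:yes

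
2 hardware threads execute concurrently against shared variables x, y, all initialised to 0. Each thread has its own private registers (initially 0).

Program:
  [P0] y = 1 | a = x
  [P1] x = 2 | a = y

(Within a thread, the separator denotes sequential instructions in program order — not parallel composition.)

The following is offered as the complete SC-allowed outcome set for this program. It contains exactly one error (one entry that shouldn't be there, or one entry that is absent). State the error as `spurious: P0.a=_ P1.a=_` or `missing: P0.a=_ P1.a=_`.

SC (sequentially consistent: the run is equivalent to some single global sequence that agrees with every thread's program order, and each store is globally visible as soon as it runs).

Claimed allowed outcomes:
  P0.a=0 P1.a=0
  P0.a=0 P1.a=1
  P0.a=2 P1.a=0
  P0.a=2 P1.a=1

outcome vector order: (P0.a,P1.a)
under SC → 01, 20, 21
claimed∖SC = {00}

spurious: P0.a=0 P1.a=0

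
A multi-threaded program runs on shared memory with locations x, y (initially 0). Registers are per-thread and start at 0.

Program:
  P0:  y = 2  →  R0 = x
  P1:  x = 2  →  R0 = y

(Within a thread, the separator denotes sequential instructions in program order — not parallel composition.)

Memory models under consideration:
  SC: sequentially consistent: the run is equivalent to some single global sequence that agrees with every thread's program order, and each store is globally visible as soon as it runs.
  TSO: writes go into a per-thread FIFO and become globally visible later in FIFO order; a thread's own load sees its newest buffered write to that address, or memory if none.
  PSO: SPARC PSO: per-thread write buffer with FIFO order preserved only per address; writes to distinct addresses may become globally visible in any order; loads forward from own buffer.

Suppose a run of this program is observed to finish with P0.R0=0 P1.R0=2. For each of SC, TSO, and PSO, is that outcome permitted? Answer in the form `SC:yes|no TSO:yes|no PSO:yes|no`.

outcome vector order: (P0.R0,P1.R0)
SC (3): 0/2; 2/0; 2/2
TSO (4): 0/0; 0/2; 2/0; 2/2
PSO (4): 0/0; 0/2; 2/0; 2/2
target 0/2 ∈ {SC,TSO,PSO}

SC:yes TSO:yes PSO:yes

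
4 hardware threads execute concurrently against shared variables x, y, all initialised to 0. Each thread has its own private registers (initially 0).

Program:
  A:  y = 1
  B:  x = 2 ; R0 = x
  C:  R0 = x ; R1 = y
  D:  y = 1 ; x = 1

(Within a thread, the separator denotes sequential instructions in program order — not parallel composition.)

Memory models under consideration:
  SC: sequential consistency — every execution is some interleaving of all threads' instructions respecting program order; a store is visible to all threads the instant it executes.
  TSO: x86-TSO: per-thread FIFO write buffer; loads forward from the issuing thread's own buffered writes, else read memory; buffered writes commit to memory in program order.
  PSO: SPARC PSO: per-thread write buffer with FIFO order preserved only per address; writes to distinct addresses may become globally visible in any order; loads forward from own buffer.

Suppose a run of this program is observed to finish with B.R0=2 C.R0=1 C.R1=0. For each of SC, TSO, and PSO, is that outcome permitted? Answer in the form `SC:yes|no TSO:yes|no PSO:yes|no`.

SC:no TSO:no PSO:yes

outcome vector order: (B.R0,C.R0,C.R1)
under SC → (1,0,0); (1,0,1); (1,1,1); (1,2,0); (1,2,1); (2,0,0); (2,0,1); (2,1,1); (2,2,0); (2,2,1)
under TSO → (1,0,0); (1,0,1); (1,1,1); (1,2,0); (1,2,1); (2,0,0); (2,0,1); (2,1,1); (2,2,0); (2,2,1)
under PSO → (1,0,0); (1,0,1); (1,1,0); (1,1,1); (1,2,0); (1,2,1); (2,0,0); (2,0,1); (2,1,0); (2,1,1); (2,2,0); (2,2,1)
target (2,1,0) ∈ {PSO}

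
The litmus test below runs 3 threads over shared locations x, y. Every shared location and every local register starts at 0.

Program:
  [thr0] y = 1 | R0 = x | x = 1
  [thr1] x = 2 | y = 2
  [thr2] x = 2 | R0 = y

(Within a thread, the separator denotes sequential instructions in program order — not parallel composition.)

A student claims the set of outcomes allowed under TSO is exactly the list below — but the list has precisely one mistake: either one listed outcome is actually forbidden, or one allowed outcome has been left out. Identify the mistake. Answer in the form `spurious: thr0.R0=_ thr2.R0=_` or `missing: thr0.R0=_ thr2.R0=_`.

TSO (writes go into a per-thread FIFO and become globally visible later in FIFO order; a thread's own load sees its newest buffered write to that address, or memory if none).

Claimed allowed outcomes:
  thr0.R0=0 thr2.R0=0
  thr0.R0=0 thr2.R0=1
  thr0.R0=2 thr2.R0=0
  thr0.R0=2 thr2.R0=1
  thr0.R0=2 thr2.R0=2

outcome vector order: (thr0.R0,thr2.R0)
TSO: 6 outcomes — {(0,0) (0,1) (0,2) (2,0) (2,1) (2,2)}
TSO∖claimed = {(0,2)}

missing: thr0.R0=0 thr2.R0=2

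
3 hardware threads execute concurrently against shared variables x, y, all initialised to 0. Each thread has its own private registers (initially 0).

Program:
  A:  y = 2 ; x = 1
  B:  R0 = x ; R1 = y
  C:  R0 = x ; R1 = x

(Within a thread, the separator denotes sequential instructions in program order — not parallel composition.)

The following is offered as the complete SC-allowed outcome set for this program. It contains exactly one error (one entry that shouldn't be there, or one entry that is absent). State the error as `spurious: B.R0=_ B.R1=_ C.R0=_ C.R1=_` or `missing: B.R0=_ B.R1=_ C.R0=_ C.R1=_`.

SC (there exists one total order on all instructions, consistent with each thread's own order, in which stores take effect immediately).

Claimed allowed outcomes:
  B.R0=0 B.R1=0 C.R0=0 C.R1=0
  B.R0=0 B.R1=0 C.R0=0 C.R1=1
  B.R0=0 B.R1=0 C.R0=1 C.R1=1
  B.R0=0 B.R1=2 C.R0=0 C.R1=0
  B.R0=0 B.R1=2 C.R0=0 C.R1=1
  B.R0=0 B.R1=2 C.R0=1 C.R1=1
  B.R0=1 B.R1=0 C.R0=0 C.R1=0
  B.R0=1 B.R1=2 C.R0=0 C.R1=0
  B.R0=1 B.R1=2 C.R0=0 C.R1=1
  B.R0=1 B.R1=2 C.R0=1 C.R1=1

outcome vector order: (B.R0,B.R1,C.R0,C.R1)
SC (9): <0 0 0 0>; <0 0 0 1>; <0 0 1 1>; <0 2 0 0>; <0 2 0 1>; <0 2 1 1>; <1 2 0 0>; <1 2 0 1>; <1 2 1 1>
claimed∖SC = {<1 0 0 0>}

spurious: B.R0=1 B.R1=0 C.R0=0 C.R1=0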